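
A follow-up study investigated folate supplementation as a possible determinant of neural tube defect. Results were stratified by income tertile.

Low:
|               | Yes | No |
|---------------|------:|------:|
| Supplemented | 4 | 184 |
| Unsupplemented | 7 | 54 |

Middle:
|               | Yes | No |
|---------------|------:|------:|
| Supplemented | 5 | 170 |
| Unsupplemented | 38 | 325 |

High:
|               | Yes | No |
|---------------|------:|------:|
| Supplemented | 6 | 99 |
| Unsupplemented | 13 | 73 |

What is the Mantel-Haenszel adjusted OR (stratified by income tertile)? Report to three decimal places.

0.258

OR_MH = Σ(aᵢdᵢ/nᵢ) / Σ(bᵢcᵢ/nᵢ), where nᵢ is the stratum total.
Stratum 1 (Low): n = 249; a·d/n = 4·54/249 = 0.8675; b·c/n = 184·7/249 = 5.1727
Stratum 2 (Middle): n = 538; a·d/n = 5·325/538 = 3.0204; b·c/n = 170·38/538 = 12.0074
Stratum 3 (High): n = 191; a·d/n = 6·73/191 = 2.2932; b·c/n = 99·13/191 = 6.7382
OR_MH = (0.8675 + 3.0204 + 2.2932) / (5.1727 + 12.0074 + 6.7382) = 6.1811 / 23.9183 = 0.25843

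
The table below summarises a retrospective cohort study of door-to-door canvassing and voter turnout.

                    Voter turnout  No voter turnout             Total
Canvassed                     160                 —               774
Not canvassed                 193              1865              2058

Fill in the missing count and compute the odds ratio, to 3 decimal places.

2.518

The missing cell is in the exposed row: 774 − 160 = 614.
So a = 160, b = 614, c = 193, d = 1865.
OR = (a·d)/(b·c) = (160 × 1865) / (614 × 193) = 298400 / 118502 = 2.51810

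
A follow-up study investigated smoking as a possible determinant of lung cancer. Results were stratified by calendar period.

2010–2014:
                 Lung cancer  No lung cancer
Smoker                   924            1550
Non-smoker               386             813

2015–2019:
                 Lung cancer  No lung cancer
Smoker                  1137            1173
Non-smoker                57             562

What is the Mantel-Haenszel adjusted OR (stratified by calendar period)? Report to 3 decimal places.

OR_MH = Σ(aᵢdᵢ/nᵢ) / Σ(bᵢcᵢ/nᵢ), where nᵢ is the stratum total.
Stratum 1 (2010–2014): n = 3673; a·d/n = 924·813/3673 = 204.5227; b·c/n = 1550·386/3673 = 162.8914
Stratum 2 (2015–2019): n = 2929; a·d/n = 1137·562/2929 = 218.1611; b·c/n = 1173·57/2929 = 22.8272
OR_MH = (204.5227 + 218.1611) / (162.8914 + 22.8272) = 422.6839 / 185.7186 = 2.27594

2.276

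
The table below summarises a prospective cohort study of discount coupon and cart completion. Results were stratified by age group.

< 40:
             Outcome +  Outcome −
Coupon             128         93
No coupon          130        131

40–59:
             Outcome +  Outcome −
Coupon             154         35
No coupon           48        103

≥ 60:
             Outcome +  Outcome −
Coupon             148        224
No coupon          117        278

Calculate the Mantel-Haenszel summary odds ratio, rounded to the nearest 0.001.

OR_MH = Σ(aᵢdᵢ/nᵢ) / Σ(bᵢcᵢ/nᵢ), where nᵢ is the stratum total.
Stratum 1 (< 40): n = 482; a·d/n = 128·131/482 = 34.7884; b·c/n = 93·130/482 = 25.0830
Stratum 2 (40–59): n = 340; a·d/n = 154·103/340 = 46.6529; b·c/n = 35·48/340 = 4.9412
Stratum 3 (≥ 60): n = 767; a·d/n = 148·278/767 = 53.6428; b·c/n = 224·117/767 = 34.1695
OR_MH = (34.7884 + 46.6529 + 53.6428) / (25.0830 + 4.9412 + 34.1695) = 135.0841 / 64.1937 = 2.10432

2.104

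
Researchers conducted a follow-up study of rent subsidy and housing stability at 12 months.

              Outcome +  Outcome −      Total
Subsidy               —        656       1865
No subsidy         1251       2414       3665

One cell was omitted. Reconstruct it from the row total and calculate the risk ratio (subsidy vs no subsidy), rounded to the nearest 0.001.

The missing cell is in the exposed row: 1865 − 656 = 1209.
So a = 1209, b = 656, c = 1251, d = 2414.
RR = [a/(a+b)] / [c/(c+d)] = (1209/1865) / (1251/3665) = 0.64826/0.34134 = 1.89917

1.899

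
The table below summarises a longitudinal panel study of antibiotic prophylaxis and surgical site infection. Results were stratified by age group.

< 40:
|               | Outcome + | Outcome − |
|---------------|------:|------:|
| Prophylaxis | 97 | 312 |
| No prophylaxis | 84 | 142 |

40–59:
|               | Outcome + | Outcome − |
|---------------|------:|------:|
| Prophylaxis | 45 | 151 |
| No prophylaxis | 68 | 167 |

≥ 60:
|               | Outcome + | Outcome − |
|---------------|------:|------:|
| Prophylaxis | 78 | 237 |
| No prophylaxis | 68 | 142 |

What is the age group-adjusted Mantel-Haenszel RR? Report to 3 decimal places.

RR_MH = Σ(aᵢ·n₀ᵢ/nᵢ) / Σ(cᵢ·n₁ᵢ/nᵢ), with n₁ᵢ = aᵢ+bᵢ (exposed), n₀ᵢ = cᵢ+dᵢ (unexposed), nᵢ = n₁ᵢ+n₀ᵢ.
Stratum 1 (< 40): n₁ = 409, n₀ = 226, n = 635; a·n₀/n = 97·226/635 = 34.5228; c·n₁/n = 84·409/635 = 54.1039
Stratum 2 (40–59): n₁ = 196, n₀ = 235, n = 431; a·n₀/n = 45·235/431 = 24.5360; c·n₁/n = 68·196/431 = 30.9234
Stratum 3 (≥ 60): n₁ = 315, n₀ = 210, n = 525; a·n₀/n = 78·210/525 = 31.2000; c·n₁/n = 68·315/525 = 40.8000
RR_MH = (34.5228 + 24.5360 + 31.2000) / (54.1039 + 30.9234 + 40.8000) = 90.2588 / 125.8274 = 0.71732

0.717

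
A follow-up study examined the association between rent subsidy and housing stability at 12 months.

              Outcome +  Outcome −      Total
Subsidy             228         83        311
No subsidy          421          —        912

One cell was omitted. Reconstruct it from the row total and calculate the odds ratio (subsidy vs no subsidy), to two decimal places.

The missing cell is in the unexposed row: 912 − 421 = 491.
So a = 228, b = 83, c = 421, d = 491.
OR = (a·d)/(b·c) = (228 × 491) / (83 × 421) = 111948 / 34943 = 3.20373

3.20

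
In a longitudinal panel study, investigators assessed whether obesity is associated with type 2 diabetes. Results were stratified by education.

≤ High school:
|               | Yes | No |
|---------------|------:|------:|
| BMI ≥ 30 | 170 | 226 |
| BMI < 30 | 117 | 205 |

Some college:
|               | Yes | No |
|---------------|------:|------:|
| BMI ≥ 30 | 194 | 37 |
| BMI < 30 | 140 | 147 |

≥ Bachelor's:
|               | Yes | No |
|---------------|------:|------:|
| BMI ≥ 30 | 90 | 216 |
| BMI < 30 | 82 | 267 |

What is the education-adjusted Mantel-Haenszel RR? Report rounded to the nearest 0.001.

RR_MH = Σ(aᵢ·n₀ᵢ/nᵢ) / Σ(cᵢ·n₁ᵢ/nᵢ), with n₁ᵢ = aᵢ+bᵢ (exposed), n₀ᵢ = cᵢ+dᵢ (unexposed), nᵢ = n₁ᵢ+n₀ᵢ.
Stratum 1 (≤ High school): n₁ = 396, n₀ = 322, n = 718; a·n₀/n = 170·322/718 = 76.2396; c·n₁/n = 117·396/718 = 64.5292
Stratum 2 (Some college): n₁ = 231, n₀ = 287, n = 518; a·n₀/n = 194·287/518 = 107.4865; c·n₁/n = 140·231/518 = 62.4324
Stratum 3 (≥ Bachelor's): n₁ = 306, n₀ = 349, n = 655; a·n₀/n = 90·349/655 = 47.9542; c·n₁/n = 82·306/655 = 38.3084
RR_MH = (76.2396 + 107.4865 + 47.9542) / (64.5292 + 62.4324 + 38.3084) = 231.6802 / 165.2701 = 1.40183

1.402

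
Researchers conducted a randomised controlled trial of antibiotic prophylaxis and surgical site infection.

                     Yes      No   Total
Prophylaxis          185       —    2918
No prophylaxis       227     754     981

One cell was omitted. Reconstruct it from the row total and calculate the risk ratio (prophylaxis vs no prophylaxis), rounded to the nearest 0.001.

0.274

The missing cell is in the exposed row: 2918 − 185 = 2733.
So a = 185, b = 2733, c = 227, d = 754.
RR = [a/(a+b)] / [c/(c+d)] = (185/2918) / (227/981) = 0.06340/0.23140 = 0.27399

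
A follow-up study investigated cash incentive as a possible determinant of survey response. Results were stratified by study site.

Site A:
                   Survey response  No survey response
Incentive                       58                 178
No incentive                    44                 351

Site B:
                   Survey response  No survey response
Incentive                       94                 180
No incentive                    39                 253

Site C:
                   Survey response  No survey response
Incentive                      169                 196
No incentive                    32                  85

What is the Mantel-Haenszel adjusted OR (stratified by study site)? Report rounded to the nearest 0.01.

2.75

OR_MH = Σ(aᵢdᵢ/nᵢ) / Σ(bᵢcᵢ/nᵢ), where nᵢ is the stratum total.
Stratum 1 (Site A): n = 631; a·d/n = 58·351/631 = 32.2631; b·c/n = 178·44/631 = 12.4120
Stratum 2 (Site B): n = 566; a·d/n = 94·253/566 = 42.0177; b·c/n = 180·39/566 = 12.4028
Stratum 3 (Site C): n = 482; a·d/n = 169·85/482 = 29.8029; b·c/n = 196·32/482 = 13.0124
OR_MH = (32.2631 + 42.0177 + 29.8029) / (12.4120 + 12.4028 + 13.0124) = 104.0836 / 37.8273 = 2.75155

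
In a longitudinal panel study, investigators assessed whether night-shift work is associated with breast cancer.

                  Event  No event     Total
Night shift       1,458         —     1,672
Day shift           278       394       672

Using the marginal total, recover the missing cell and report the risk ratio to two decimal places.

The missing cell is in the exposed row: 1672 − 1458 = 214.
So a = 1458, b = 214, c = 278, d = 394.
RR = [a/(a+b)] / [c/(c+d)] = (1458/1672) / (278/672) = 0.87201/0.41369 = 2.10788

2.11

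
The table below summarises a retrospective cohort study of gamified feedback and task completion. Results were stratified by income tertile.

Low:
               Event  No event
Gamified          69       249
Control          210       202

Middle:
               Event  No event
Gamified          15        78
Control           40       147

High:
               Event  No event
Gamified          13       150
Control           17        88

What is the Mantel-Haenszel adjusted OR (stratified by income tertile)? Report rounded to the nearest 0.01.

OR_MH = Σ(aᵢdᵢ/nᵢ) / Σ(bᵢcᵢ/nᵢ), where nᵢ is the stratum total.
Stratum 1 (Low): n = 730; a·d/n = 69·202/730 = 19.0932; b·c/n = 249·210/730 = 71.6301
Stratum 2 (Middle): n = 280; a·d/n = 15·147/280 = 7.8750; b·c/n = 78·40/280 = 11.1429
Stratum 3 (High): n = 268; a·d/n = 13·88/268 = 4.2687; b·c/n = 150·17/268 = 9.5149
OR_MH = (19.0932 + 7.8750 + 4.2687) / (71.6301 + 11.1429 + 9.5149) = 31.2368 / 92.2879 = 0.33847

0.34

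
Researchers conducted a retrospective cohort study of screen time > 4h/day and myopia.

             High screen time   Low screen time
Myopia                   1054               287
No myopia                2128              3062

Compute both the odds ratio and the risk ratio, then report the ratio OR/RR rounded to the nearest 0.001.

1.367

Reading the table with exposure as columns: a = 1054 (High screen time, case), b = 2128 (High screen time, non-case), c = 287 (Low screen time, case), d = 3062.
OR = (1054·3062)/(2128·287) = 3227348/610736 = 5.28436
Risk in exposed = 1054/3182 = 0.33124; risk in unexposed = 287/3349 = 0.08570; RR = 3.86522
OR/RR = 5.28436 / 3.86522 = 1.36716
The outcome is not rare, so the OR lies further from 1 than the RR.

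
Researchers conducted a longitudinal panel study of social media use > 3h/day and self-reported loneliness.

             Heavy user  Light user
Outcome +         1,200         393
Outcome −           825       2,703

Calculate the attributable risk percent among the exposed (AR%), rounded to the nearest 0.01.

78.58

Reading the table with exposure as columns: a = 1200 (Heavy user, case), b = 825 (Heavy user, non-case), c = 393 (Light user, case), d = 2703.
Risk in exposed = 1200/2025 = 0.59259; risk in unexposed = 393/3096 = 0.12694.
RR = 0.59259/0.12694 = 4.66836
AR% = (RR − 1)/RR × 100 = (4.66836 − 1)/4.66836 × 100 = 78.5792%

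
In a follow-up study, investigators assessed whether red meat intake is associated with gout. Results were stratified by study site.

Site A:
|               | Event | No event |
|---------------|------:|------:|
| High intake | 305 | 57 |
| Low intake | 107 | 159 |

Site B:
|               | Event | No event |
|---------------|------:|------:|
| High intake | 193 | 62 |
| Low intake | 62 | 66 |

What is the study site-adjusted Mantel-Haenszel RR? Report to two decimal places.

RR_MH = Σ(aᵢ·n₀ᵢ/nᵢ) / Σ(cᵢ·n₁ᵢ/nᵢ), with n₁ᵢ = aᵢ+bᵢ (exposed), n₀ᵢ = cᵢ+dᵢ (unexposed), nᵢ = n₁ᵢ+n₀ᵢ.
Stratum 1 (Site A): n₁ = 362, n₀ = 266, n = 628; a·n₀/n = 305·266/628 = 129.1879; c·n₁/n = 107·362/628 = 61.6783
Stratum 2 (Site B): n₁ = 255, n₀ = 128, n = 383; a·n₀/n = 193·128/383 = 64.5013; c·n₁/n = 62·255/383 = 41.2794
RR_MH = (129.1879 + 64.5013) / (61.6783 + 41.2794) = 193.6892 / 102.9577 = 1.88125

1.88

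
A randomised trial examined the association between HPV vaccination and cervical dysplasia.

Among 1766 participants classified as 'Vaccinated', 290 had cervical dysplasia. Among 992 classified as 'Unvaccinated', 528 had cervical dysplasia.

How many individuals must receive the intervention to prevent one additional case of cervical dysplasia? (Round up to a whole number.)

Risk in treated group = 290/1766 = 0.16421; risk in control = 528/992 = 0.53226.
Absolute risk reduction = 0.53226 − 0.16421 = 0.36805
NNT = 1 / ARR = 1 / 0.36805 = 2.717 → round up → 3

3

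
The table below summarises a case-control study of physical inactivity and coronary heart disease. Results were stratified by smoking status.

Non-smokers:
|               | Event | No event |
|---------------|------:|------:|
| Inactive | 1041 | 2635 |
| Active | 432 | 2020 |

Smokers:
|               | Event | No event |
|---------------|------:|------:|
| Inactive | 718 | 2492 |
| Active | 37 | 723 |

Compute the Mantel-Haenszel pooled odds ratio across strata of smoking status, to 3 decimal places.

OR_MH = Σ(aᵢdᵢ/nᵢ) / Σ(bᵢcᵢ/nᵢ), where nᵢ is the stratum total.
Stratum 1 (Non-smokers): n = 6128; a·d/n = 1041·2020/6128 = 343.1495; b·c/n = 2635·432/6128 = 185.7572
Stratum 2 (Smokers): n = 3970; a·d/n = 718·723/3970 = 130.7592; b·c/n = 2492·37/3970 = 23.2252
OR_MH = (343.1495 + 130.7592) / (185.7572 + 23.2252) = 473.9087 / 208.9824 = 2.26770

2.268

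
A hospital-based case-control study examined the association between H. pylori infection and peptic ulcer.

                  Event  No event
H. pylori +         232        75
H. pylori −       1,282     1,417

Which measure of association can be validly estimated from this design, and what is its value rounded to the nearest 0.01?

3.42

Cells: a = 232, b = 75, c = 1282, d = 1417.
This is a hospital-based case-control study: participants were sampled on outcome status, so risks in the source population cannot be estimated directly — relative risk is not valid here. The odds ratio is the appropriate measure.
OR = (a·d)/(b·c) = (232 × 1417) / (75 × 1282) = 328744 / 96150 = 3.41907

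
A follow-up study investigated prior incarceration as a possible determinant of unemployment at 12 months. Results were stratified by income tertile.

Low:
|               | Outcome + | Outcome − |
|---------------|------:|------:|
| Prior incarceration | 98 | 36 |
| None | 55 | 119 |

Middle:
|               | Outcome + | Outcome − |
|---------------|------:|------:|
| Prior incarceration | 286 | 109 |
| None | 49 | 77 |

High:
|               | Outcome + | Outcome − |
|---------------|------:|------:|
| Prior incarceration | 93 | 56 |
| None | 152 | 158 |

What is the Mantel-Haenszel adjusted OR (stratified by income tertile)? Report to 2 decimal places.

3.18

OR_MH = Σ(aᵢdᵢ/nᵢ) / Σ(bᵢcᵢ/nᵢ), where nᵢ is the stratum total.
Stratum 1 (Low): n = 308; a·d/n = 98·119/308 = 37.8636; b·c/n = 36·55/308 = 6.4286
Stratum 2 (Middle): n = 521; a·d/n = 286·77/521 = 42.2687; b·c/n = 109·49/521 = 10.2514
Stratum 3 (High): n = 459; a·d/n = 93·158/459 = 32.0131; b·c/n = 56·152/459 = 18.5447
OR_MH = (37.8636 + 42.2687 + 32.0131) / (6.4286 + 10.2514 + 18.5447) = 112.1454 / 35.2247 = 3.18372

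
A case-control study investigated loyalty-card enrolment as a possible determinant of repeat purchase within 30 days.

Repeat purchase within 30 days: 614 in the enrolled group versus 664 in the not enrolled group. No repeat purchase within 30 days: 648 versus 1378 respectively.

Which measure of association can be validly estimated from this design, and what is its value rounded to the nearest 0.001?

1.966

From the description: a = 614, b = 648, c = 664, d = 1378.
This is a case-control study: participants were sampled on outcome status, so risks in the source population cannot be estimated directly — relative risk is not valid here. The odds ratio is the appropriate measure.
OR = (a·d)/(b·c) = (614 × 1378) / (648 × 664) = 846092 / 430272 = 1.96641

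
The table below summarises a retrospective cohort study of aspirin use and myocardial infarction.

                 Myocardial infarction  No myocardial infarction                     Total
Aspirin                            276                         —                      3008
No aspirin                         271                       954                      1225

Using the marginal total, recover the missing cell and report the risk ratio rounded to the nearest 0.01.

0.41

The missing cell is in the exposed row: 3008 − 276 = 2732.
So a = 276, b = 2732, c = 271, d = 954.
RR = [a/(a+b)] / [c/(c+d)] = (276/3008) / (271/1225) = 0.09176/0.22122 = 0.41476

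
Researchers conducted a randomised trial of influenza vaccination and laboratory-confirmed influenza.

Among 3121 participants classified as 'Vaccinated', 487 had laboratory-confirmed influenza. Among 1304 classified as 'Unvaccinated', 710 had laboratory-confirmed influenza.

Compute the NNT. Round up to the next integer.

3

Risk in treated group = 487/3121 = 0.15604; risk in control = 710/1304 = 0.54448.
Absolute risk reduction = 0.54448 − 0.15604 = 0.38844
NNT = 1 / ARR = 1 / 0.38844 = 2.574 → round up → 3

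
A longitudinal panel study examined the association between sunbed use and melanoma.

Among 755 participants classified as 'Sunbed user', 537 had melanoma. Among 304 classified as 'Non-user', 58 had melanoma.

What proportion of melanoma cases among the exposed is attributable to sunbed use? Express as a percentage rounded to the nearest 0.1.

73.2

From the description: a = 537, b = 218, c = 58, d = 246.
Risk in exposed = 537/755 = 0.71126; risk in unexposed = 58/304 = 0.19079.
RR = 0.71126/0.19079 = 3.72797
AR% = (RR − 1)/RR × 100 = (3.72797 − 1)/3.72797 × 100 = 73.1758%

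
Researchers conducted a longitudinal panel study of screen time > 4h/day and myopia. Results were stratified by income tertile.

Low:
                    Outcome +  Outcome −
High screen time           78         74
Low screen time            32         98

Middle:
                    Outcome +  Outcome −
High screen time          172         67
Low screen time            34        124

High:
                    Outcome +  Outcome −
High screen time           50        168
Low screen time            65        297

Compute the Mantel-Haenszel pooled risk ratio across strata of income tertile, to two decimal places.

RR_MH = Σ(aᵢ·n₀ᵢ/nᵢ) / Σ(cᵢ·n₁ᵢ/nᵢ), with n₁ᵢ = aᵢ+bᵢ (exposed), n₀ᵢ = cᵢ+dᵢ (unexposed), nᵢ = n₁ᵢ+n₀ᵢ.
Stratum 1 (Low): n₁ = 152, n₀ = 130, n = 282; a·n₀/n = 78·130/282 = 35.9574; c·n₁/n = 32·152/282 = 17.2482
Stratum 2 (Middle): n₁ = 239, n₀ = 158, n = 397; a·n₀/n = 172·158/397 = 68.4534; c·n₁/n = 34·239/397 = 20.4685
Stratum 3 (High): n₁ = 218, n₀ = 362, n = 580; a·n₀/n = 50·362/580 = 31.2069; c·n₁/n = 65·218/580 = 24.4310
RR_MH = (35.9574 + 68.4534 + 31.2069) / (17.2482 + 20.4685 + 24.4310) = 135.6177 / 62.1478 = 2.18218

2.18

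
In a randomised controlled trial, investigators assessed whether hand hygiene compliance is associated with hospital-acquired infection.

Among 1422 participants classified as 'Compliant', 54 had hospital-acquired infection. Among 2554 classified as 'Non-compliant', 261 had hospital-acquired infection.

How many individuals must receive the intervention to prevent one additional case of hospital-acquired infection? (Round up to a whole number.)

Risk in treated group = 54/1422 = 0.03797; risk in control = 261/2554 = 0.10219.
Absolute risk reduction = 0.10219 − 0.03797 = 0.06422
NNT = 1 / ARR = 1 / 0.06422 = 15.572 → round up → 16

16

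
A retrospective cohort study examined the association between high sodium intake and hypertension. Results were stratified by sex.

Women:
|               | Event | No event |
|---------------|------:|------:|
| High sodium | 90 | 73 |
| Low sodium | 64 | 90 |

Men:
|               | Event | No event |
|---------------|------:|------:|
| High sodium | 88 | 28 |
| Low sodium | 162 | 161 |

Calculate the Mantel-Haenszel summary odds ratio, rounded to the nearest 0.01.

OR_MH = Σ(aᵢdᵢ/nᵢ) / Σ(bᵢcᵢ/nᵢ), where nᵢ is the stratum total.
Stratum 1 (Women): n = 317; a·d/n = 90·90/317 = 25.5521; b·c/n = 73·64/317 = 14.7382
Stratum 2 (Men): n = 439; a·d/n = 88·161/439 = 32.2733; b·c/n = 28·162/439 = 10.3326
OR_MH = (25.5521 + 32.2733) / (14.7382 + 10.3326) = 57.8254 / 25.0707 = 2.30649

2.31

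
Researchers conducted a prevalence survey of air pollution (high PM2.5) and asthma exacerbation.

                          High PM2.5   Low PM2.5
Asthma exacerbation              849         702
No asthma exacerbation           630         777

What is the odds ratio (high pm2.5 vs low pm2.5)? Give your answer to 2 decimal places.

1.49

Reading the table with exposure as columns: a = 849 (High PM2.5, case), b = 630 (High PM2.5, non-case), c = 702 (Low PM2.5, case), d = 777.
OR = (a·d)/(b·c) = (849 × 777) / (630 × 702) = 659673 / 442260 = 1.49160
The odds of asthma exacerbation are about 1.49 times as high in the high pm2.5 group.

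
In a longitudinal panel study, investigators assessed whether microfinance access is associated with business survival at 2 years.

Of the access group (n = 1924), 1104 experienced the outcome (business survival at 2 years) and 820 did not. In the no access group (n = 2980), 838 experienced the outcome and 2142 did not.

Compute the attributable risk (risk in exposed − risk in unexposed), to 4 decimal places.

0.2926

From the description: a = 1104, b = 820, c = 838, d = 2142.
Risk in exposed = 1104/1924 = 0.573805; risk in unexposed = 838/2980 = 0.281208.
Risk difference = 0.573805 − 0.281208 = 0.292597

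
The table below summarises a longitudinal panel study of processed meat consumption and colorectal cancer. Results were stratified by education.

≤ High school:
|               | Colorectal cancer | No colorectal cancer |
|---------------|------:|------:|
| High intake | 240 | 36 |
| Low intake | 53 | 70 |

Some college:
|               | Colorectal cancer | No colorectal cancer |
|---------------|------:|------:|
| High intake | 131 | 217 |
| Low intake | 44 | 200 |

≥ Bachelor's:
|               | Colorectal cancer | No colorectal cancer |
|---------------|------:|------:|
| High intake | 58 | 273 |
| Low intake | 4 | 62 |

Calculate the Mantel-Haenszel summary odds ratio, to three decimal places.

OR_MH = Σ(aᵢdᵢ/nᵢ) / Σ(bᵢcᵢ/nᵢ), where nᵢ is the stratum total.
Stratum 1 (≤ High school): n = 399; a·d/n = 240·70/399 = 42.1053; b·c/n = 36·53/399 = 4.7820
Stratum 2 (Some college): n = 592; a·d/n = 131·200/592 = 44.2568; b·c/n = 217·44/592 = 16.1284
Stratum 3 (≥ Bachelor's): n = 397; a·d/n = 58·62/397 = 9.0579; b·c/n = 273·4/397 = 2.7506
OR_MH = (42.1053 + 44.2568 + 9.0579) / (4.7820 + 16.1284 + 2.7506) = 95.4200 / 23.6610 = 4.03280

4.033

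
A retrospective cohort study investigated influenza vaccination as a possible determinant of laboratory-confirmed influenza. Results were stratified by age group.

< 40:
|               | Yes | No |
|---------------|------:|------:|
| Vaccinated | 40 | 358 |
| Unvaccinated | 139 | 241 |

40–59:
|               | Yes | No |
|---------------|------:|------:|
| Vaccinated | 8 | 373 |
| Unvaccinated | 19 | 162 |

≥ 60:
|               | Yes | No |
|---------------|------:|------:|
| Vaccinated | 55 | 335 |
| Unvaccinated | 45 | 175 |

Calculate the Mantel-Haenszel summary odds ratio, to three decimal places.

0.301

OR_MH = Σ(aᵢdᵢ/nᵢ) / Σ(bᵢcᵢ/nᵢ), where nᵢ is the stratum total.
Stratum 1 (< 40): n = 778; a·d/n = 40·241/778 = 12.3907; b·c/n = 358·139/778 = 63.9614
Stratum 2 (40–59): n = 562; a·d/n = 8·162/562 = 2.3060; b·c/n = 373·19/562 = 12.6103
Stratum 3 (≥ 60): n = 610; a·d/n = 55·175/610 = 15.7787; b·c/n = 335·45/610 = 24.7131
OR_MH = (12.3907 + 2.3060 + 15.7787) / (63.9614 + 12.6103 + 24.7131) = 30.4755 / 101.2849 = 0.30089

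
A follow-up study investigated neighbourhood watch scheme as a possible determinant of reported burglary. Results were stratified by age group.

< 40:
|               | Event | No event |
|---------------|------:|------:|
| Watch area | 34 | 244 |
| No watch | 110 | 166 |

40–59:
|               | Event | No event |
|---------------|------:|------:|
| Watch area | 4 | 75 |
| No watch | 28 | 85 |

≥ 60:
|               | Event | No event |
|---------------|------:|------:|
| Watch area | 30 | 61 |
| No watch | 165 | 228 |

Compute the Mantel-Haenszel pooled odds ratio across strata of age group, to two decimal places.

0.33

OR_MH = Σ(aᵢdᵢ/nᵢ) / Σ(bᵢcᵢ/nᵢ), where nᵢ is the stratum total.
Stratum 1 (< 40): n = 554; a·d/n = 34·166/554 = 10.1877; b·c/n = 244·110/554 = 48.4477
Stratum 2 (40–59): n = 192; a·d/n = 4·85/192 = 1.7708; b·c/n = 75·28/192 = 10.9375
Stratum 3 (≥ 60): n = 484; a·d/n = 30·228/484 = 14.1322; b·c/n = 61·165/484 = 20.7955
OR_MH = (10.1877 + 1.7708 + 14.1322) / (48.4477 + 10.9375 + 20.7955) = 26.0908 / 80.1806 = 0.32540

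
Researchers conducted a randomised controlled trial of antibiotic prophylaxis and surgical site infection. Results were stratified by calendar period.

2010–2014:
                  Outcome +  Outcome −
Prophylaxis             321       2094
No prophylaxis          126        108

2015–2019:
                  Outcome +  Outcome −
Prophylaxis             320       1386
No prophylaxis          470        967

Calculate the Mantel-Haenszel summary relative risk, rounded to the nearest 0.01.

0.47

RR_MH = Σ(aᵢ·n₀ᵢ/nᵢ) / Σ(cᵢ·n₁ᵢ/nᵢ), with n₁ᵢ = aᵢ+bᵢ (exposed), n₀ᵢ = cᵢ+dᵢ (unexposed), nᵢ = n₁ᵢ+n₀ᵢ.
Stratum 1 (2010–2014): n₁ = 2415, n₀ = 234, n = 2649; a·n₀/n = 321·234/2649 = 28.3556; c·n₁/n = 126·2415/2649 = 114.8698
Stratum 2 (2015–2019): n₁ = 1706, n₀ = 1437, n = 3143; a·n₀/n = 320·1437/3143 = 146.3061; c·n₁/n = 470·1706/3143 = 255.1129
RR_MH = (28.3556 + 146.3061) / (114.8698 + 255.1129) = 174.6617 / 369.9827 = 0.47208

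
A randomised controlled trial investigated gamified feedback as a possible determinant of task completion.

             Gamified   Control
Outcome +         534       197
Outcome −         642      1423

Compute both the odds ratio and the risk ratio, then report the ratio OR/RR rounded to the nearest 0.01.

Reading the table with exposure as columns: a = 534 (Gamified, case), b = 642 (Gamified, non-case), c = 197 (Control, case), d = 1423.
OR = (534·1423)/(642·197) = 759882/126474 = 6.00821
Risk in exposed = 534/1176 = 0.45408; risk in unexposed = 197/1620 = 0.12160; RR = 3.73407
OR/RR = 6.00821 / 3.73407 = 1.60902
The outcome is not rare, so the OR lies further from 1 than the RR.

1.61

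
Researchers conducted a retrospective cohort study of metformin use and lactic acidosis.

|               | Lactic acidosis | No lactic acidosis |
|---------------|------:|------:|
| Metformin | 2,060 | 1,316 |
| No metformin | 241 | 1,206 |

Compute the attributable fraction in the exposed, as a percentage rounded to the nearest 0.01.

72.70

Cells: a = 2060, b = 1316, c = 241, d = 1206.
Risk in exposed = 2060/3376 = 0.61019; risk in unexposed = 241/1447 = 0.16655.
RR = 0.61019/0.16655 = 3.66367
AR% = (RR − 1)/RR × 100 = (3.66367 − 1)/3.66367 × 100 = 72.7050%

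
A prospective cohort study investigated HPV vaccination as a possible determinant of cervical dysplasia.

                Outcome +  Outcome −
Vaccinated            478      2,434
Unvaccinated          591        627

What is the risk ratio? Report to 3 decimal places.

0.338

Cells: a = 478, b = 2434, c = 591, d = 627.
Risk in exposed = 478/2912 = 0.16415; risk in unexposed = 591/1218 = 0.48522.
RR = 0.16415 / 0.48522 = 0.33830
The risk is 66% lower among the exposed than among the unexposed.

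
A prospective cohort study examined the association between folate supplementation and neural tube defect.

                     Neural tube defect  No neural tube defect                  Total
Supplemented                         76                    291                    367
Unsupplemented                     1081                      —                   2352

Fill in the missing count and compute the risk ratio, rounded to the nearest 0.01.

0.45

The missing cell is in the unexposed row: 2352 − 1081 = 1271.
So a = 76, b = 291, c = 1081, d = 1271.
RR = [a/(a+b)] / [c/(c+d)] = (76/367) / (1081/2352) = 0.20708/0.45961 = 0.45057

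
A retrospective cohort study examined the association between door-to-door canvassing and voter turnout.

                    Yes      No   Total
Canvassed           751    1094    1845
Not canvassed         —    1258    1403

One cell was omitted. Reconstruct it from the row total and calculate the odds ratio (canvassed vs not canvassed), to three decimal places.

5.956

The missing cell is in the unexposed row: 1403 − 1258 = 145.
So a = 751, b = 1094, c = 145, d = 1258.
OR = (a·d)/(b·c) = (751 × 1258) / (1094 × 145) = 944758 / 158630 = 5.95573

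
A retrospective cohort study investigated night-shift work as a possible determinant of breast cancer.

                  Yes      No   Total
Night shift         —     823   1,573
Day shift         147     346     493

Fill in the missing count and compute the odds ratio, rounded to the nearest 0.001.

2.145

The missing cell is in the exposed row: 1573 − 823 = 750.
So a = 750, b = 823, c = 147, d = 346.
OR = (a·d)/(b·c) = (750 × 346) / (823 × 147) = 259500 / 120981 = 2.14496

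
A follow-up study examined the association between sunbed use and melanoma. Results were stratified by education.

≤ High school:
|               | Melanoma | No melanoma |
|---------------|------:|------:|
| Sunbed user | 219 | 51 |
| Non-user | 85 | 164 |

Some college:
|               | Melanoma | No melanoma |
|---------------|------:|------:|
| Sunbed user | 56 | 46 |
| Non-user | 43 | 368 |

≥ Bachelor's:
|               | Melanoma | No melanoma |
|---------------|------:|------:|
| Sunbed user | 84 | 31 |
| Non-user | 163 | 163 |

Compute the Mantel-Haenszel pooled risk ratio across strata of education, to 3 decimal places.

RR_MH = Σ(aᵢ·n₀ᵢ/nᵢ) / Σ(cᵢ·n₁ᵢ/nᵢ), with n₁ᵢ = aᵢ+bᵢ (exposed), n₀ᵢ = cᵢ+dᵢ (unexposed), nᵢ = n₁ᵢ+n₀ᵢ.
Stratum 1 (≤ High school): n₁ = 270, n₀ = 249, n = 519; a·n₀/n = 219·249/519 = 105.0694; c·n₁/n = 85·270/519 = 44.2197
Stratum 2 (Some college): n₁ = 102, n₀ = 411, n = 513; a·n₀/n = 56·411/513 = 44.8655; c·n₁/n = 43·102/513 = 8.5497
Stratum 3 (≥ Bachelor's): n₁ = 115, n₀ = 326, n = 441; a·n₀/n = 84·326/441 = 62.0952; c·n₁/n = 163·115/441 = 42.5057
RR_MH = (105.0694 + 44.8655 + 62.0952) / (44.2197 + 8.5497 + 42.5057) = 212.0301 / 95.2750 = 2.22545

2.225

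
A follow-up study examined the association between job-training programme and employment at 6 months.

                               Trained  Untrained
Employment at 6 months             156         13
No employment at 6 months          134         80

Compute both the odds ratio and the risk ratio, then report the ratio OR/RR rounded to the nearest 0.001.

Reading the table with exposure as columns: a = 156 (Trained, case), b = 134 (Trained, non-case), c = 13 (Untrained, case), d = 80.
OR = (156·80)/(134·13) = 12480/1742 = 7.16418
Risk in exposed = 156/290 = 0.53793; risk in unexposed = 13/93 = 0.13978; RR = 3.84828
OR/RR = 7.16418 / 3.84828 = 1.86166
The outcome is not rare, so the OR lies further from 1 than the RR.

1.862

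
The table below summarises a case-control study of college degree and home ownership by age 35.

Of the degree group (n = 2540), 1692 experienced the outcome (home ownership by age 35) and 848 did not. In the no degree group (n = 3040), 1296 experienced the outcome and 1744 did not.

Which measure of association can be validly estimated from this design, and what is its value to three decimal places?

2.685

From the description: a = 1692, b = 848, c = 1296, d = 1744.
This is a case-control study: participants were sampled on outcome status, so risks in the source population cannot be estimated directly — relative risk is not valid here. The odds ratio is the appropriate measure.
OR = (a·d)/(b·c) = (1692 × 1744) / (848 × 1296) = 2950848 / 1099008 = 2.68501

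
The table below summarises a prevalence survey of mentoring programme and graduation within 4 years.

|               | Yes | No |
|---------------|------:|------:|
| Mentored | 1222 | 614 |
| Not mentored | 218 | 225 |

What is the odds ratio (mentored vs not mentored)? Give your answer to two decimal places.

2.05

Cells: a = 1222, b = 614, c = 218, d = 225.
OR = (a·d)/(b·c) = (1222 × 225) / (614 × 218) = 274950 / 133852 = 2.05413
The odds of graduation within 4 years are about 2.05 times as high in the mentored group.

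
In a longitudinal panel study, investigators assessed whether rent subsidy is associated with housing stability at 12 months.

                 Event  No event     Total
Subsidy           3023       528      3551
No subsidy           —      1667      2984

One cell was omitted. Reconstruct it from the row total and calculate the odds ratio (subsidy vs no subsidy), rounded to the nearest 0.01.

The missing cell is in the unexposed row: 2984 − 1667 = 1317.
So a = 3023, b = 528, c = 1317, d = 1667.
OR = (a·d)/(b·c) = (3023 × 1667) / (528 × 1317) = 5039341 / 695376 = 7.24693

7.25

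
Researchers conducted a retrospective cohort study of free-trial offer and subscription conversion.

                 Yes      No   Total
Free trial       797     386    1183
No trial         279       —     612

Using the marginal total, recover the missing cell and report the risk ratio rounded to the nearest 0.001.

The missing cell is in the unexposed row: 612 − 279 = 333.
So a = 797, b = 386, c = 279, d = 333.
RR = [a/(a+b)] / [c/(c+d)] = (797/1183) / (279/612) = 0.67371/0.45588 = 1.47782

1.478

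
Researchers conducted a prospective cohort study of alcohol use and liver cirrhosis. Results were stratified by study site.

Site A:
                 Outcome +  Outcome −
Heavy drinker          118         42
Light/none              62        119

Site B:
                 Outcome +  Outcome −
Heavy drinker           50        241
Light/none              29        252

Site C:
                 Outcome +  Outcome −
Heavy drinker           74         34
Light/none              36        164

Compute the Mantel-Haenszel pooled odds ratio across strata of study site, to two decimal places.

4.31

OR_MH = Σ(aᵢdᵢ/nᵢ) / Σ(bᵢcᵢ/nᵢ), where nᵢ is the stratum total.
Stratum 1 (Site A): n = 341; a·d/n = 118·119/341 = 41.1789; b·c/n = 42·62/341 = 7.6364
Stratum 2 (Site B): n = 572; a·d/n = 50·252/572 = 22.0280; b·c/n = 241·29/572 = 12.2185
Stratum 3 (Site C): n = 308; a·d/n = 74·164/308 = 39.4026; b·c/n = 34·36/308 = 3.9740
OR_MH = (41.1789 + 22.0280 + 39.4026) / (7.6364 + 12.2185 + 3.9740) = 102.6095 / 23.8289 = 4.30609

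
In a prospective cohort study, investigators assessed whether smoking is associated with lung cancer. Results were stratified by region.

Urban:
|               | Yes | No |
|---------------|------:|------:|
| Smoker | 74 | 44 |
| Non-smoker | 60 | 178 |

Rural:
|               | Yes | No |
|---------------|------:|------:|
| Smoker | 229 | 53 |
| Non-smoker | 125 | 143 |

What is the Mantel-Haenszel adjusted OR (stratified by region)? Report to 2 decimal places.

OR_MH = Σ(aᵢdᵢ/nᵢ) / Σ(bᵢcᵢ/nᵢ), where nᵢ is the stratum total.
Stratum 1 (Urban): n = 356; a·d/n = 74·178/356 = 37.0000; b·c/n = 44·60/356 = 7.4157
Stratum 2 (Rural): n = 550; a·d/n = 229·143/550 = 59.5400; b·c/n = 53·125/550 = 12.0455
OR_MH = (37.0000 + 59.5400) / (7.4157 + 12.0455) = 96.5400 / 19.4612 = 4.96064

4.96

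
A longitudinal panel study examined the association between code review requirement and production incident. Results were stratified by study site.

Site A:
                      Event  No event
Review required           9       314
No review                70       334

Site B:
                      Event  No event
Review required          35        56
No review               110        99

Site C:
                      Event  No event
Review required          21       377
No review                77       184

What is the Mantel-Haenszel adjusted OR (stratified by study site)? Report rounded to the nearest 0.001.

0.227

OR_MH = Σ(aᵢdᵢ/nᵢ) / Σ(bᵢcᵢ/nᵢ), where nᵢ is the stratum total.
Stratum 1 (Site A): n = 727; a·d/n = 9·334/727 = 4.1348; b·c/n = 314·70/727 = 30.2338
Stratum 2 (Site B): n = 300; a·d/n = 35·99/300 = 11.5500; b·c/n = 56·110/300 = 20.5333
Stratum 3 (Site C): n = 659; a·d/n = 21·184/659 = 5.8634; b·c/n = 377·77/659 = 44.0501
OR_MH = (4.1348 + 11.5500 + 5.8634) / (30.2338 + 20.5333 + 44.0501) = 21.5482 / 94.8172 = 0.22726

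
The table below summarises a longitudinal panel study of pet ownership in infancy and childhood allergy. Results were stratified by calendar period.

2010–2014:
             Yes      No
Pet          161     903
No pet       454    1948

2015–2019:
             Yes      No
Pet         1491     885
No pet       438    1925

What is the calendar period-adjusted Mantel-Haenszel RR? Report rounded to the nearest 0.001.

RR_MH = Σ(aᵢ·n₀ᵢ/nᵢ) / Σ(cᵢ·n₁ᵢ/nᵢ), with n₁ᵢ = aᵢ+bᵢ (exposed), n₀ᵢ = cᵢ+dᵢ (unexposed), nᵢ = n₁ᵢ+n₀ᵢ.
Stratum 1 (2010–2014): n₁ = 1064, n₀ = 2402, n = 3466; a·n₀/n = 161·2402/3466 = 111.5759; c·n₁/n = 454·1064/3466 = 139.3699
Stratum 2 (2015–2019): n₁ = 2376, n₀ = 2363, n = 4739; a·n₀/n = 1491·2363/4739 = 743.4549; c·n₁/n = 438·2376/4739 = 219.6008
RR_MH = (111.5759 + 743.4549) / (139.3699 + 219.6008) = 855.0308 / 358.9706 = 2.38190

2.382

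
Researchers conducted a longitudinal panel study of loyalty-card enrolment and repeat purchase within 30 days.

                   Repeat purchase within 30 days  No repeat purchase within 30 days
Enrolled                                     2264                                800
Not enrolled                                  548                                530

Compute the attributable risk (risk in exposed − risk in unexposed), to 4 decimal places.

Cells: a = 2264, b = 800, c = 548, d = 530.
Risk in exposed = 2264/3064 = 0.738903; risk in unexposed = 548/1078 = 0.508349.
Risk difference = 0.738903 − 0.508349 = 0.230555

0.2306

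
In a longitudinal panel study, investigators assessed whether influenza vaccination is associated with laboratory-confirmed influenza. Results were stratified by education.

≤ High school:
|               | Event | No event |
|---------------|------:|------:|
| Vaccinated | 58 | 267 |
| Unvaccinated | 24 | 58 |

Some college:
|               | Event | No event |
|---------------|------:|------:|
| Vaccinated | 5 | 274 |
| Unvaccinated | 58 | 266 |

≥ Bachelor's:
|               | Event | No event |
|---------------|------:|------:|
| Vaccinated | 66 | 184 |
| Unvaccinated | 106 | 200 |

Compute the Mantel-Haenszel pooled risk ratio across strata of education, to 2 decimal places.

0.54

RR_MH = Σ(aᵢ·n₀ᵢ/nᵢ) / Σ(cᵢ·n₁ᵢ/nᵢ), with n₁ᵢ = aᵢ+bᵢ (exposed), n₀ᵢ = cᵢ+dᵢ (unexposed), nᵢ = n₁ᵢ+n₀ᵢ.
Stratum 1 (≤ High school): n₁ = 325, n₀ = 82, n = 407; a·n₀/n = 58·82/407 = 11.6855; c·n₁/n = 24·325/407 = 19.1646
Stratum 2 (Some college): n₁ = 279, n₀ = 324, n = 603; a·n₀/n = 5·324/603 = 2.6866; c·n₁/n = 58·279/603 = 26.8358
Stratum 3 (≥ Bachelor's): n₁ = 250, n₀ = 306, n = 556; a·n₀/n = 66·306/556 = 36.3237; c·n₁/n = 106·250/556 = 47.6619
RR_MH = (11.6855 + 2.6866 + 36.3237) / (19.1646 + 26.8358 + 47.6619) = 50.6958 / 93.6623 = 0.54126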